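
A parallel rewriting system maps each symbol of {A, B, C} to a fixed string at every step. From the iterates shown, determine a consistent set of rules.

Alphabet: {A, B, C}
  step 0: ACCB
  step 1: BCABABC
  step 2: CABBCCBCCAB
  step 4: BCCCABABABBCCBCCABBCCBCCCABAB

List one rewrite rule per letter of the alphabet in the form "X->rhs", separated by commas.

A->BC, B->C, C->AB

  step 1 ⇒ step 2: BCABABC ⇒ C·AB·BC·C·BC·C·AB
    A ↦ BC
    B ↦ C
    C ↦ AB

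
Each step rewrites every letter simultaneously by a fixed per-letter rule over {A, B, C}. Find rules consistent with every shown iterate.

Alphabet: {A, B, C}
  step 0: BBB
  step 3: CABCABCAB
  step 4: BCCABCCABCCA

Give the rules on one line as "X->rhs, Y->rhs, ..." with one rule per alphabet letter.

A->C, B->CA, C->B

  step 3 ⇒ step 4: CABCABCAB ⇒ B·C·CA·B·C·CA·B·C·CA
    A ↦ C
    B ↦ CA
    C ↦ B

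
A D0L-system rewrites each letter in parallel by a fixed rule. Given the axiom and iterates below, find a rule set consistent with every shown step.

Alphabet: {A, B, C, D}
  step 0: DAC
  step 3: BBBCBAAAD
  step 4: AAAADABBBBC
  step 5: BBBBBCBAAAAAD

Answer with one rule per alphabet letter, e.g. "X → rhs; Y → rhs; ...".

  step 4 ⇒ step 5: AAAADABBBBC ⇒ B·B·B·B·BC·B·A·A·A·A·AD
    A ↦ B
    B ↦ A
    C ↦ AD
    D ↦ BC

A->B, B->A, C->AD, D->BC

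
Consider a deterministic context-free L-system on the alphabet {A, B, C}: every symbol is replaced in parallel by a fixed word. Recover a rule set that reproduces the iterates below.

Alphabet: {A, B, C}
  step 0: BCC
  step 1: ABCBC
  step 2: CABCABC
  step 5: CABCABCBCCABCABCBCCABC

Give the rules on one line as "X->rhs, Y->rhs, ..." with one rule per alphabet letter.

  step 1 ⇒ step 2: ABCBC ⇒ C·A·BC·A·BC
    A ↦ C
    B ↦ A
    C ↦ BC

A->C, B->A, C->BC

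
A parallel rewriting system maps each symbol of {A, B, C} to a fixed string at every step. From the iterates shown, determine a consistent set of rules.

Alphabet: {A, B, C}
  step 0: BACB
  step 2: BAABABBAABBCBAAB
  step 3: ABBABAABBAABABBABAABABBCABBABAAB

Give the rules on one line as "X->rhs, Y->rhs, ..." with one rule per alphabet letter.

A->BA, B->AB, C->BC

  step 2 ⇒ step 3: BAABABBAABBCBAAB ⇒ AB·BA·BA·AB·BA·AB·AB·BA·BA·AB·AB·BC·AB·BA·BA·AB
    A ↦ BA
    B ↦ AB
    C ↦ BC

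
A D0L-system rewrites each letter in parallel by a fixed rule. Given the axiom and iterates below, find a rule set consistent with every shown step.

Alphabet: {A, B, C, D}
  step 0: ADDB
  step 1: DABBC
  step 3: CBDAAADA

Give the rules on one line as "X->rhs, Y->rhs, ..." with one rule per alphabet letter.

  step 0 ⇒ step 1: ADDB ⇒ DA·B·B·C
    A ↦ DA
    B ↦ C
    D ↦ B
    C ↦ A  (constrained at step 1)

A->DA, B->C, C->A, D->B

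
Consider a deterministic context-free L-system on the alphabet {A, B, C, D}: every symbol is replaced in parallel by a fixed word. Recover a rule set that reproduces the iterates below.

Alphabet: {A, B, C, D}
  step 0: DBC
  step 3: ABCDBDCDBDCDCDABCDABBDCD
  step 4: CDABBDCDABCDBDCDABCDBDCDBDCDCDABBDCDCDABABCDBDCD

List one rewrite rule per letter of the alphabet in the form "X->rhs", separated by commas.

  step 3 ⇒ step 4: ABCDBDCDBDCDCDABCDABBDCD ⇒ CD·AB·BD·CD·AB·CD·BD·CD·AB·CD·BD·CD·BD·CD·CD·AB·BD·CD·CD·AB·AB·CD·BD·CD
    A ↦ CD
    B ↦ AB
    C ↦ BD
    D ↦ CD

A->CD, B->AB, C->BD, D->CD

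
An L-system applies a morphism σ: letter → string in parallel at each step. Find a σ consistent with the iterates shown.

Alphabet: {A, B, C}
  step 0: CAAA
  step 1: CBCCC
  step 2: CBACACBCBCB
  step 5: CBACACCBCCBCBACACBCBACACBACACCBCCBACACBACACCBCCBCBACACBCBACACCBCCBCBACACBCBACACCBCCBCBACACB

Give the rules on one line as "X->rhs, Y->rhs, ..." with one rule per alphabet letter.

A->C, B->ACA, C->CB

  step 1 ⇒ step 2: CBCCC ⇒ CB·ACA·CB·CB·CB
    B ↦ ACA
    C ↦ CB
  step 0 ⇒ step 1: CAAA ⇒ CB·C·C·C
    A ↦ C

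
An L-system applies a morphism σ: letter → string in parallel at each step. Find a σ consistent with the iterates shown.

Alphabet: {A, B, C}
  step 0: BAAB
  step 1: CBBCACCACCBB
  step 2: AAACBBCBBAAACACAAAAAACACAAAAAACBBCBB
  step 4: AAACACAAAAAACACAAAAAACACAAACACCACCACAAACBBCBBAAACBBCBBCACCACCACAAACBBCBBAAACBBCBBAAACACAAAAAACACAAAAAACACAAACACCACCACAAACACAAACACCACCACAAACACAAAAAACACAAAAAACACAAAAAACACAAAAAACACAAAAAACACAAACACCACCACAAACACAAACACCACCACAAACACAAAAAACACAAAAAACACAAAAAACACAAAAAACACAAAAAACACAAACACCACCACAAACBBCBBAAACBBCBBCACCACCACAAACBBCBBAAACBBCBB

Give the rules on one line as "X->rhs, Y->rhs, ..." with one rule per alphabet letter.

  step 1 ⇒ step 2: CBBCACCACCBB ⇒ AAA·CBB·CBB·AAA·CAC·AAA·AAA·CAC·AAA·AAA·CBB·CBB
    A ↦ CAC
    B ↦ CBB
    C ↦ AAA

A->CAC, B->CBB, C->AAA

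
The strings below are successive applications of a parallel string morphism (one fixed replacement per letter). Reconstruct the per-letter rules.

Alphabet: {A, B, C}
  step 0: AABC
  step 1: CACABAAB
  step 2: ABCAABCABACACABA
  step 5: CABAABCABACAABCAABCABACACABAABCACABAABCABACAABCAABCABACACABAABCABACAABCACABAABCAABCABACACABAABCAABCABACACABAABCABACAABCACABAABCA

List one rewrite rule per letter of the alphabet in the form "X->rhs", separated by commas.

  step 1 ⇒ step 2: CACABAAB ⇒ AB·CA·AB·CA·BA·CA·CA·BA
    A ↦ CA
    B ↦ BA
    C ↦ AB

A->CA, B->BA, C->AB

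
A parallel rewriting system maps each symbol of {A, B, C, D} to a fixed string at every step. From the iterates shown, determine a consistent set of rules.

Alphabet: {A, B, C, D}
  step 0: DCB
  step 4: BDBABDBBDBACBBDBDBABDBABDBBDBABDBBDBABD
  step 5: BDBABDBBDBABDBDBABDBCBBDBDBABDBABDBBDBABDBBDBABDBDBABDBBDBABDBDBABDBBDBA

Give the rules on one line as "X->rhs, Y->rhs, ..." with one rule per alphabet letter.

  step 4 ⇒ step 5: BDBABDBBDBACBBDBDBABDBABDBBDBABDBBDBABD ⇒ BD·BA·BD·B·BD·BA·BD·BD·BA·BD·B·CB·BD·BD·BA·BD·BA·BD·B·BD·BA·BD·B·BD·BA·BD·BD·BA·BD·B·BD·BA·BD·BD·BA·BD·B·BD·BA
    A ↦ B
    B ↦ BD
    C ↦ CB
    D ↦ BA

A->B, B->BD, C->CB, D->BA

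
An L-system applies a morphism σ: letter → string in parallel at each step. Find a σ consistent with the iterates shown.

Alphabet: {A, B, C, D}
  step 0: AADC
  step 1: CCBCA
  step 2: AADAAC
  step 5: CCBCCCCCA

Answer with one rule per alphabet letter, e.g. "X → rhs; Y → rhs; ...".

A->C, B->DA, C->A, D->BC

  step 1 ⇒ step 2: CCBCA ⇒ A·A·DA·A·C
    A ↦ C
    B ↦ DA
    C ↦ A
  step 0 ⇒ step 1: AADC ⇒ C·C·BC·A
    D ↦ BC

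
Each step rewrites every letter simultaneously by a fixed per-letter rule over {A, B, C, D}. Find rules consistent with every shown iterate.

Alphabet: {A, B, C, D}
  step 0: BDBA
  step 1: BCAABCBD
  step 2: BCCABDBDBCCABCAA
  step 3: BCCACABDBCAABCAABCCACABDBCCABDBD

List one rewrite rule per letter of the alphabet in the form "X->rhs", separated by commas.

  step 2 ⇒ step 3: BCCABDBDBCCABCAA ⇒ BC·CA·CA·BD·BC·AA·BC·AA·BC·CA·CA·BD·BC·CA·BD·BD
    A ↦ BD
    B ↦ BC
    C ↦ CA
    D ↦ AA

A->BD, B->BC, C->CA, D->AA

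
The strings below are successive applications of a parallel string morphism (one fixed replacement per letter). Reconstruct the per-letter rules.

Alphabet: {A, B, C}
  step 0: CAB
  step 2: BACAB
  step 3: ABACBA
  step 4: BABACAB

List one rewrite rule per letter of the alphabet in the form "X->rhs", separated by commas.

A->B, B->A, C->AC

  step 3 ⇒ step 4: ABACBA ⇒ B·A·B·AC·A·B
    A ↦ B
    B ↦ A
    C ↦ AC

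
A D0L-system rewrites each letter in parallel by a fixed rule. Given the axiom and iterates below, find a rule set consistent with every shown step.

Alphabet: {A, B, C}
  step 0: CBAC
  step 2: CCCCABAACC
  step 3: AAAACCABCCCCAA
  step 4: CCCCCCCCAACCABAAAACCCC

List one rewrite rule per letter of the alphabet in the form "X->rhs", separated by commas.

  step 3 ⇒ step 4: AAAACCABCCCCAA ⇒ CC·CC·CC·CC·A·A·CC·AB·A·A·A·A·CC·CC
    A ↦ CC
    B ↦ AB
    C ↦ A

A->CC, B->AB, C->A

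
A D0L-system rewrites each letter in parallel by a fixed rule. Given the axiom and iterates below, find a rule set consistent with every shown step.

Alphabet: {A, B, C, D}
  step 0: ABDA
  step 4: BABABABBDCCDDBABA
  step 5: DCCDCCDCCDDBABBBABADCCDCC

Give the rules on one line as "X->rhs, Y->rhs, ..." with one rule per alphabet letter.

A->CC, B->D, C->B, D->BA

  step 4 ⇒ step 5: BABABABBDCCDDBABA ⇒ D·CC·D·CC·D·CC·D·D·BA·B·B·BA·BA·D·CC·D·CC
    A ↦ CC
    B ↦ D
    C ↦ B
    D ↦ BA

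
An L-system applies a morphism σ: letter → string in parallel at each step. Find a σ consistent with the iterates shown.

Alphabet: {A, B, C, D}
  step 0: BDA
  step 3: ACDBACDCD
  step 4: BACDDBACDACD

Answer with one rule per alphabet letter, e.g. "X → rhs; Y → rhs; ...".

  step 3 ⇒ step 4: ACDBACDCD ⇒ B·A·CD·D·B·A·CD·A·CD
    A ↦ B
    B ↦ D
    C ↦ A
    D ↦ CD

A->B, B->D, C->A, D->CD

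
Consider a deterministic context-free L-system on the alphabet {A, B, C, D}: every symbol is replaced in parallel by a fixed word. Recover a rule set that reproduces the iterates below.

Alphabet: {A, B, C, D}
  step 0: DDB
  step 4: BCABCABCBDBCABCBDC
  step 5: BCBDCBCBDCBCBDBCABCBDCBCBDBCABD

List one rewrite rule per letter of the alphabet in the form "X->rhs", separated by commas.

A->C, B->BC, C->BD, D->A

  step 4 ⇒ step 5: BCABCABCBDBCABCBDC ⇒ BC·BD·C·BC·BD·C·BC·BD·BC·A·BC·BD·C·BC·BD·BC·A·BD
    A ↦ C
    B ↦ BC
    C ↦ BD
    D ↦ A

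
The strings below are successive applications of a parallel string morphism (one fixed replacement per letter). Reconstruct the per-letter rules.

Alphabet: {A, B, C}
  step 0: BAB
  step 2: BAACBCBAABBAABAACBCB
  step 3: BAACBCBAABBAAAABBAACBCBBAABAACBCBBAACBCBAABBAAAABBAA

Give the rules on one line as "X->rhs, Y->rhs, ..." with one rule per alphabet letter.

A->CB, B->BAA, C->AAB

  step 2 ⇒ step 3: BAACBCBAABBAABAACBCB ⇒ BAA·CB·CB·AAB·BAA·AAB·BAA·CB·CB·BAA·BAA·CB·CB·BAA·CB·CB·AAB·BAA·AAB·BAA
    A ↦ CB
    B ↦ BAA
    C ↦ AAB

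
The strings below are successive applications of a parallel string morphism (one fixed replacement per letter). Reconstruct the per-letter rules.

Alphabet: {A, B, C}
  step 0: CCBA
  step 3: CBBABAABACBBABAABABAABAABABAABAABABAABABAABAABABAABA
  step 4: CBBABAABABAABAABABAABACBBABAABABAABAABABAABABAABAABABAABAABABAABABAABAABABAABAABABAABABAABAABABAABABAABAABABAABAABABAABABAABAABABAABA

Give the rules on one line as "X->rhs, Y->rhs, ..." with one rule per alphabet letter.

  step 3 ⇒ step 4: CBBABAABACBBABAABABAABAABABAABAABABAABABAABAABABAABA ⇒ CB·BA·BA·ABA·BA·ABA·ABA·BA·ABA·CB·BA·BA·ABA·BA·ABA·ABA·BA·ABA·BA·ABA·ABA·BA·ABA·ABA·BA·ABA·BA·ABA·ABA·BA·ABA·ABA·BA·ABA·BA·ABA·ABA·BA·ABA·BA·ABA·ABA·BA·ABA·ABA·BA·ABA·BA·ABA·ABA·BA·ABA
    A ↦ ABA
    B ↦ BA
    C ↦ CB

A->ABA, B->BA, C->CB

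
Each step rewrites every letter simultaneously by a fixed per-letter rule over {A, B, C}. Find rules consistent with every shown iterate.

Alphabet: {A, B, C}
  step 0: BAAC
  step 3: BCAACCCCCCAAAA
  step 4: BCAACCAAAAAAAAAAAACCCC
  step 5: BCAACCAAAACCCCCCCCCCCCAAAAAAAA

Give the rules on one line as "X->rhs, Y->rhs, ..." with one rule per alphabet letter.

  step 4 ⇒ step 5: BCAACCAAAAAAAAAAAACCCC ⇒ BC·AA·C·C·AA·AA·C·C·C·C·C·C·C·C·C·C·C·C·AA·AA·AA·AA
    A ↦ C
    B ↦ BC
    C ↦ AA

A->C, B->BC, C->AA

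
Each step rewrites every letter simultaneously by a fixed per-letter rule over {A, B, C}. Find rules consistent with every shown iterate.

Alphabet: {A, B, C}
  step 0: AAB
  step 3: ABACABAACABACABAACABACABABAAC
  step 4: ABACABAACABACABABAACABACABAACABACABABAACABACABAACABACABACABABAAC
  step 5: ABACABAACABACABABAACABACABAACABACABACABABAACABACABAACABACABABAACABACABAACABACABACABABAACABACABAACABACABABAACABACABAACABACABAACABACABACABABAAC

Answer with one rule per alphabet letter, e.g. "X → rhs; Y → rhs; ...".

  step 4 ⇒ step 5: ABACABAACABACABABAACABACABAACABACABABAACABACABAACABACABACABABAAC ⇒ AB·AC·AB·AAC·AB·AC·AB·AB·AAC·AB·AC·AB·AAC·AB·AC·AB·AC·AB·AB·AAC·AB·AC·AB·AAC·AB·AC·AB·AB·AAC·AB·AC·AB·AAC·AB·AC·AB·AC·AB·AB·AAC·AB·AC·AB·AAC·AB·AC·AB·AB·AAC·AB·AC·AB·AAC·AB·AC·AB·AAC·AB·AC·AB·AC·AB·AB·AAC
    A ↦ AB
    B ↦ AC
    C ↦ AAC

A->AB, B->AC, C->AAC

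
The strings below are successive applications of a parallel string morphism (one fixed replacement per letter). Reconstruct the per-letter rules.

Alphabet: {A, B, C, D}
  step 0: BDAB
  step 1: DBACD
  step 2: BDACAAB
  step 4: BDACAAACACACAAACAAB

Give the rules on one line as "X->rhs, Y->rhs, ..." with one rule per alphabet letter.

  step 1 ⇒ step 2: DBACD ⇒ B·D·AC·AA·B
    A ↦ AC
    B ↦ D
    C ↦ AA
    D ↦ B

A->AC, B->D, C->AA, D->B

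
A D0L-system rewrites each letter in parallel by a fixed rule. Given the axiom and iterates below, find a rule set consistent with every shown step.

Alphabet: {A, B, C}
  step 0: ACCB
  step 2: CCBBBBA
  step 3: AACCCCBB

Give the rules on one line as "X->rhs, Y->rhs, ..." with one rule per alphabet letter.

A->BB, B->C, C->A

  step 2 ⇒ step 3: CCBBBBA ⇒ A·A·C·C·C·C·BB
    A ↦ BB
    B ↦ C
    C ↦ A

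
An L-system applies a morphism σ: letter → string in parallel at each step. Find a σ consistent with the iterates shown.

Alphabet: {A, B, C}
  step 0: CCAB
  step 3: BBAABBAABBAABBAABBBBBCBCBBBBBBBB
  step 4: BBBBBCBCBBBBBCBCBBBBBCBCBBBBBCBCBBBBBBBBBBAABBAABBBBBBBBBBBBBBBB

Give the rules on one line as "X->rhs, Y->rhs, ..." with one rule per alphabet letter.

  step 3 ⇒ step 4: BBAABBAABBAABBAABBBBBCBCBBBBBBBB ⇒ BB·BB·BC·BC·BB·BB·BC·BC·BB·BB·BC·BC·BB·BB·BC·BC·BB·BB·BB·BB·BB·AA·BB·AA·BB·BB·BB·BB·BB·BB·BB·BB
    A ↦ BC
    B ↦ BB
    C ↦ AA

A->BC, B->BB, C->AA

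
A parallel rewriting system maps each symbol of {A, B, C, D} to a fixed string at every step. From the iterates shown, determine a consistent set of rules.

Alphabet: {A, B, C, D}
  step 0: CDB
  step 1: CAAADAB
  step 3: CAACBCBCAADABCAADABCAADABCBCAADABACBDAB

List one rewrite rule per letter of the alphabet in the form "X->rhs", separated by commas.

A->CB, B->DAB, C->CAA, D->A

  step 0 ⇒ step 1: CDB ⇒ CAA·A·DAB
    B ↦ DAB
    C ↦ CAA
    D ↦ A
    A ↦ CB  (constrained at step 1)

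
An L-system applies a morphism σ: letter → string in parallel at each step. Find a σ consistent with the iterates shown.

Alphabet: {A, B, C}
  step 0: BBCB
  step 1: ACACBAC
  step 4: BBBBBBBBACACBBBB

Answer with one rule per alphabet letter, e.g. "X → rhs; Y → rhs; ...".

  step 0 ⇒ step 1: BBCB ⇒ AC·AC·B·AC
    B ↦ AC
    C ↦ B
    A ↦ B  (constrained at step 1)

A->B, B->AC, C->B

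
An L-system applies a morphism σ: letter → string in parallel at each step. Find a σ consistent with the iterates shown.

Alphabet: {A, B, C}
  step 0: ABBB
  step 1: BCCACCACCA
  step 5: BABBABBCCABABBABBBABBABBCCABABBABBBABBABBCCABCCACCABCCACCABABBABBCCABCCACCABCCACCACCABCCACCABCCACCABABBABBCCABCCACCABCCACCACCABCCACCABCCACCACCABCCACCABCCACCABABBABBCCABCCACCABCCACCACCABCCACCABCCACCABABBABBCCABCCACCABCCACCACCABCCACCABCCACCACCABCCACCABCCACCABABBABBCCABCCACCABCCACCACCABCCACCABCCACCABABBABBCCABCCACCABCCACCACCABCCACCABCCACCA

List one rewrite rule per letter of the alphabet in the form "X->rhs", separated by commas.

  step 0 ⇒ step 1: ABBB ⇒ B·CCA·CCA·CCA
    A ↦ B
    B ↦ CCA
    C ↦ BAB  (constrained at step 1)

A->B, B->CCA, C->BAB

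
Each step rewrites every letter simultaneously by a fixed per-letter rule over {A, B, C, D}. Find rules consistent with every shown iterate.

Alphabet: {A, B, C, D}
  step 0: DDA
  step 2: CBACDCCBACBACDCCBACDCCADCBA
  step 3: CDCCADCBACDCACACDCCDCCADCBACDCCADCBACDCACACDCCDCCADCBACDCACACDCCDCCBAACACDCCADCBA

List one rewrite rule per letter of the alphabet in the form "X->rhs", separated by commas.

A->CBA, B->CAD, C->CDC, D->ACA

  step 2 ⇒ step 3: CBACDCCBACBACDCCBACDCCADCBA ⇒ CDC·CAD·CBA·CDC·ACA·CDC·CDC·CAD·CBA·CDC·CAD·CBA·CDC·ACA·CDC·CDC·CAD·CBA·CDC·ACA·CDC·CDC·CBA·ACA·CDC·CAD·CBA
    A ↦ CBA
    B ↦ CAD
    C ↦ CDC
    D ↦ ACA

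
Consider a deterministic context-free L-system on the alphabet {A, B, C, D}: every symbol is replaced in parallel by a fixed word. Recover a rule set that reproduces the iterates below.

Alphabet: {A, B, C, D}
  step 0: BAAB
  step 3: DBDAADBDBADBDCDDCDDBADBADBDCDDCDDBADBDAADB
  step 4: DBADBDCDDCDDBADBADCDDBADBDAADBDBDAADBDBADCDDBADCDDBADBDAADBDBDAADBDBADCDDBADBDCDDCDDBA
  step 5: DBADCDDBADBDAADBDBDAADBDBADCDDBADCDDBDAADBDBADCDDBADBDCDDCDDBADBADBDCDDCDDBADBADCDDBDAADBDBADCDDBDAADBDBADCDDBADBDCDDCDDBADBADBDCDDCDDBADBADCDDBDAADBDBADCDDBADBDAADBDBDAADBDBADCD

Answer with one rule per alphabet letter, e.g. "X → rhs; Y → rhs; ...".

A->DCD, B->A, C->DAA, D->DB

  step 4 ⇒ step 5: DBADBDCDDCDDBADBADCDDBADBDAADBDBDAADBDBADCDDBADCDDBADBDAADBDBDAADBDBADCDDBADBDCDDCDDBA ⇒ DB·A·DCD·DB·A·DB·DAA·DB·DB·DAA·DB·DB·A·DCD·DB·A·DCD·DB·DAA·DB·DB·A·DCD·DB·A·DB·DCD·DCD·DB·A·DB·A·DB·DCD·DCD·DB·A·DB·A·DCD·DB·DAA·DB·DB·A·DCD·DB·DAA·DB·DB·A·DCD·DB·A·DB·DCD·DCD·DB·A·DB·A·DB·DCD·DCD·DB·A·DB·A·DCD·DB·DAA·DB·DB·A·DCD·DB·A·DB·DAA·DB·DB·DAA·DB·DB·A·DCD
    A ↦ DCD
    B ↦ A
    C ↦ DAA
    D ↦ DB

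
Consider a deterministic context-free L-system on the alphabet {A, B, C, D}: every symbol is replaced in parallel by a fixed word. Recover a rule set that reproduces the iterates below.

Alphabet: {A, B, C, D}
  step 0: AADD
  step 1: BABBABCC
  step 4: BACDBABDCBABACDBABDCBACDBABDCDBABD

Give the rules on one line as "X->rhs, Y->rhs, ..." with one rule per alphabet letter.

  step 0 ⇒ step 1: AADD ⇒ BAB·BAB·C·C
    A ↦ BAB
    D ↦ C
    B ↦ D  (constrained at step 1)
    C ↦ BA  (constrained at step 1)

A->BAB, B->D, C->BA, D->C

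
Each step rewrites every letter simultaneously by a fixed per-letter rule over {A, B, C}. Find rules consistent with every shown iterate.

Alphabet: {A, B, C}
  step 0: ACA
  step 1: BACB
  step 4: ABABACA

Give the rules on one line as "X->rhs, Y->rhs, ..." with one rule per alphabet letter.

A->B, B->A, C->AC

  step 0 ⇒ step 1: ACA ⇒ B·AC·B
    A ↦ B
    C ↦ AC
    B ↦ A  (constrained at step 1)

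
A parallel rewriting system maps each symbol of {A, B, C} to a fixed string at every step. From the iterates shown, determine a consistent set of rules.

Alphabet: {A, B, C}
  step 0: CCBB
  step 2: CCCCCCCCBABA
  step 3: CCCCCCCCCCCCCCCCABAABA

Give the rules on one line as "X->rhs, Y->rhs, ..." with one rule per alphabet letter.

A->BA, B->A, C->CC

  step 2 ⇒ step 3: CCCCCCCCBABA ⇒ CC·CC·CC·CC·CC·CC·CC·CC·A·BA·A·BA
    A ↦ BA
    B ↦ A
    C ↦ CC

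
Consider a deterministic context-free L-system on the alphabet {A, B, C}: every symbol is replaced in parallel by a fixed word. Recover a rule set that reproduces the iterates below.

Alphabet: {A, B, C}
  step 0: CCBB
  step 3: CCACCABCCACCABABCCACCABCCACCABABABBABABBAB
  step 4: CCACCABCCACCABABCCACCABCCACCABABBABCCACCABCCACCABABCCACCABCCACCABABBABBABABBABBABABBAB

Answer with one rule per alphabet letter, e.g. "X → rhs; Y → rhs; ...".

  step 3 ⇒ step 4: CCACCABCCACCABABCCACCABCCACCABABABBABABBAB ⇒ CCA·CCA·B·CCA·CCA·B·AB·CCA·CCA·B·CCA·CCA·B·AB·B·AB·CCA·CCA·B·CCA·CCA·B·AB·CCA·CCA·B·CCA·CCA·B·AB·B·AB·B·AB·AB·B·AB·B·AB·AB·B·AB
    A ↦ B
    B ↦ AB
    C ↦ CCA

A->B, B->AB, C->CCA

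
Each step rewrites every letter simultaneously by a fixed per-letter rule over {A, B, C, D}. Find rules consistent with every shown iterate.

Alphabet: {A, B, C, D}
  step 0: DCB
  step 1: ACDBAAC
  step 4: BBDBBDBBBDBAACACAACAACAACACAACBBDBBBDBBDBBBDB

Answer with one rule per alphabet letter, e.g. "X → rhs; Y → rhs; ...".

  step 0 ⇒ step 1: DCB ⇒ AC·DB·AAC
    B ↦ AAC
    C ↦ DB
    D ↦ AC
    A ↦ B  (constrained at step 1)

A->B, B->AAC, C->DB, D->AC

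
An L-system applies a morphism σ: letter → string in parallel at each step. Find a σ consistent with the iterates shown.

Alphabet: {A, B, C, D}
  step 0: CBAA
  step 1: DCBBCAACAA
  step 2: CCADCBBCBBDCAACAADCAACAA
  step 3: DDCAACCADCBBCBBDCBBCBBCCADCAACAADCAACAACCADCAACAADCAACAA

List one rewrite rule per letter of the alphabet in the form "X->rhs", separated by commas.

  step 2 ⇒ step 3: CCADCBBCBBDCAACAADCAACAA ⇒ D·D·CAA·CCA·D·CBB·CBB·D·CBB·CBB·CCA·D·CAA·CAA·D·CAA·CAA·CCA·D·CAA·CAA·D·CAA·CAA
    A ↦ CAA
    B ↦ CBB
    C ↦ D
    D ↦ CCA

A->CAA, B->CBB, C->D, D->CCA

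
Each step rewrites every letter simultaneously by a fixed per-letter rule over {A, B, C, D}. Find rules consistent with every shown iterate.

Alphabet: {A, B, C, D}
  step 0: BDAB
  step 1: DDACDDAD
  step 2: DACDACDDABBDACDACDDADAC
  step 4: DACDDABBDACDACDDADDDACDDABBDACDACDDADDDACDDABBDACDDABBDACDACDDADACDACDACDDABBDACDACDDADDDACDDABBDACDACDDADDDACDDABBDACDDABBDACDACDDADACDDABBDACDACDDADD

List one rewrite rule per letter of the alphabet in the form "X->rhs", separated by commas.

  step 1 ⇒ step 2: DDACDDAD ⇒ DAC·DAC·DDA·BB·DAC·DAC·DDA·DAC
    A ↦ DDA
    C ↦ BB
    D ↦ DAC
  step 0 ⇒ step 1: BDAB ⇒ D·DAC·DDA·D
    B ↦ D

A->DDA, B->D, C->BB, D->DAC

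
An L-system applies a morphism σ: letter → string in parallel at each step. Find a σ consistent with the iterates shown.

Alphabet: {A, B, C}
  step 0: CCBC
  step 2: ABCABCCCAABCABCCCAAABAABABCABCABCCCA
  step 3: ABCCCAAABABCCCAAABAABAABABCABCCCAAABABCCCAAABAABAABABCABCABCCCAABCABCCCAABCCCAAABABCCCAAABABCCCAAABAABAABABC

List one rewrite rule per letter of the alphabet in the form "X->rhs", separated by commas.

  step 2 ⇒ step 3: ABCABCCCAABCABCCCAAABAABABCABCABCCCA ⇒ ABC·CCA·AAB·ABC·CCA·AAB·AAB·AAB·ABC·ABC·CCA·AAB·ABC·CCA·AAB·AAB·AAB·ABC·ABC·ABC·CCA·ABC·ABC·CCA·ABC·CCA·AAB·ABC·CCA·AAB·ABC·CCA·AAB·AAB·AAB·ABC
    A ↦ ABC
    B ↦ CCA
    C ↦ AAB

A->ABC, B->CCA, C->AAB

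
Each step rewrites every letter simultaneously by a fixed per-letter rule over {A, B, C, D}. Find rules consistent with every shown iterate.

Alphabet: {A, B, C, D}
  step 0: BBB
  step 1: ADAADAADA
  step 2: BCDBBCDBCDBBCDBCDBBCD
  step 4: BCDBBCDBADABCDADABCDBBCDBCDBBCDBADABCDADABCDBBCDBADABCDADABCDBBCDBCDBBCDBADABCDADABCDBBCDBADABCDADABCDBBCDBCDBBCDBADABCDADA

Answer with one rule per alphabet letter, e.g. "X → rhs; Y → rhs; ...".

A->BCD, B->ADA, C->DBA, D->B

  step 1 ⇒ step 2: ADAADAADA ⇒ BCD·B·BCD·BCD·B·BCD·BCD·B·BCD
    A ↦ BCD
    D ↦ B
  step 0 ⇒ step 1: BBB ⇒ ADA·ADA·ADA
    B ↦ ADA
    C ↦ DBA  (constrained at step 2)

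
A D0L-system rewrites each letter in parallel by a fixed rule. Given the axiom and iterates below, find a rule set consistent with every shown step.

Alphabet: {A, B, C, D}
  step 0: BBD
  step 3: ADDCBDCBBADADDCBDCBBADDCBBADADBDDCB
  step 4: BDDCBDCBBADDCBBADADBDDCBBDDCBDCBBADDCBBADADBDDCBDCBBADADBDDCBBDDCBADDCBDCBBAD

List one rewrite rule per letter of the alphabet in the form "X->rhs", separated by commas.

A->BD, B->AD, C->B, D->DCB

  step 3 ⇒ step 4: ADDCBDCBBADADDCBDCBBADDCBBADADBDDCB ⇒ BD·DCB·DCB·B·AD·DCB·B·AD·AD·BD·DCB·BD·DCB·DCB·B·AD·DCB·B·AD·AD·BD·DCB·DCB·B·AD·AD·BD·DCB·BD·DCB·AD·DCB·DCB·B·AD
    A ↦ BD
    B ↦ AD
    C ↦ B
    D ↦ DCB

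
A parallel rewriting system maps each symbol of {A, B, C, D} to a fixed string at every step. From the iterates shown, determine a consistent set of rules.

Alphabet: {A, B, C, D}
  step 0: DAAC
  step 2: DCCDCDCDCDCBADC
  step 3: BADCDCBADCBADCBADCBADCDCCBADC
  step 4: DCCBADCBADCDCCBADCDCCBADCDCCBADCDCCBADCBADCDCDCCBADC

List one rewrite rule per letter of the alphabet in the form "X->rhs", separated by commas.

A->CC, B->D, C->DC, D->BA

  step 3 ⇒ step 4: BADCDCBADCBADCBADCBADCDCCBADC ⇒ D·CC·BA·DC·BA·DC·D·CC·BA·DC·D·CC·BA·DC·D·CC·BA·DC·D·CC·BA·DC·BA·DC·DC·D·CC·BA·DC
    A ↦ CC
    B ↦ D
    C ↦ DC
    D ↦ BA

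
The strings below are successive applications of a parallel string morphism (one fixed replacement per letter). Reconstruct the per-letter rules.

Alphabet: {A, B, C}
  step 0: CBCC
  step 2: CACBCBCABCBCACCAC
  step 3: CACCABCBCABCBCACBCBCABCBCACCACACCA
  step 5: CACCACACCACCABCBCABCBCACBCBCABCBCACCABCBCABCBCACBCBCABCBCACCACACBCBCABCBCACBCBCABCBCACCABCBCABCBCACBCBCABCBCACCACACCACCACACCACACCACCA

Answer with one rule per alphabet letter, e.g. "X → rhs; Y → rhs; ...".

  step 2 ⇒ step 3: CACBCBCABCBCACCAC ⇒ CA·C·CA·BCB·CA·BCB·CA·C·BCB·CA·BCB·CA·C·CA·CA·C·CA
    A ↦ C
    B ↦ BCB
    C ↦ CA

A->C, B->BCB, C->CA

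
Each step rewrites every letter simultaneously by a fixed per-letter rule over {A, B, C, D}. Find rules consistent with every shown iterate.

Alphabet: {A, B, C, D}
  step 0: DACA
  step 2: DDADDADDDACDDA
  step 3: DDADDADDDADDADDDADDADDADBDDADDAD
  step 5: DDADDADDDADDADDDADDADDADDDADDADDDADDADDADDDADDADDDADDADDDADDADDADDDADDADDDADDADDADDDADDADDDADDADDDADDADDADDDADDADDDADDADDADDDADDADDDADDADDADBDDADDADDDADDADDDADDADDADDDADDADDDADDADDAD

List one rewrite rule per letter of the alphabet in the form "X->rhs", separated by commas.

A->D, B->C, C->B, D->DDA

  step 2 ⇒ step 3: DDADDADDDACDDA ⇒ DDA·DDA·D·DDA·DDA·D·DDA·DDA·DDA·D·B·DDA·DDA·D
    A ↦ D
    C ↦ B
    D ↦ DDA
    B ↦ C  (constrained at step 3)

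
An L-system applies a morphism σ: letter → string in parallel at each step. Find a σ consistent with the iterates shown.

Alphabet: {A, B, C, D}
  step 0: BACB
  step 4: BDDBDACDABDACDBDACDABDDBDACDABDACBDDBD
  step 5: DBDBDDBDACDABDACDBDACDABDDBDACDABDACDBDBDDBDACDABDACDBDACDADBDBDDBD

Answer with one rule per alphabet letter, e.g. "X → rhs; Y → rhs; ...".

  step 4 ⇒ step 5: BDDBDACDABDACDBDACDABDDBDACDABDACBDDBD ⇒ D·BD·BD·D·BD·AC·DA·BD·AC·D·BD·AC·DA·BD·D·BD·AC·DA·BD·AC·D·BD·BD·D·BD·AC·DA·BD·AC·D·BD·AC·DA·D·BD·BD·D·BD
    A ↦ AC
    B ↦ D
    C ↦ DA
    D ↦ BD

A->AC, B->D, C->DA, D->BD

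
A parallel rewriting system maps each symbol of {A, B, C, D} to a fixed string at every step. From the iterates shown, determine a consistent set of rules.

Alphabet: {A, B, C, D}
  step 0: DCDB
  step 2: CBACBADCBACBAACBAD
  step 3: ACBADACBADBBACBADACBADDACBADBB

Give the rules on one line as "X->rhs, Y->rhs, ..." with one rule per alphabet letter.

A->D, B->CBA, C->A, D->BB

  step 2 ⇒ step 3: CBACBADCBACBAACBAD ⇒ A·CBA·D·A·CBA·D·BB·A·CBA·D·A·CBA·D·D·A·CBA·D·BB
    A ↦ D
    B ↦ CBA
    C ↦ A
    D ↦ BB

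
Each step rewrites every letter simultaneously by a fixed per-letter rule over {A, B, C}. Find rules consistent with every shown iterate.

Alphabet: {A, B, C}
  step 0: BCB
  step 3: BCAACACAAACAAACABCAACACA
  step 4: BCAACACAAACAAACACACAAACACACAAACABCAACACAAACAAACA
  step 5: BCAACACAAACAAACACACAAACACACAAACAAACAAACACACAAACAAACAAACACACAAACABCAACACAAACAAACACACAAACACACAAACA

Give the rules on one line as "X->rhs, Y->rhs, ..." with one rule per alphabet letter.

A->CA, B->BC, C->AA

  step 4 ⇒ step 5: BCAACACAAACAAACACACAAACACACAAACABCAACACAAACAAACA ⇒ BC·AA·CA·CA·AA·CA·AA·CA·CA·CA·AA·CA·CA·CA·AA·CA·AA·CA·AA·CA·CA·CA·AA·CA·AA·CA·AA·CA·CA·CA·AA·CA·BC·AA·CA·CA·AA·CA·AA·CA·CA·CA·AA·CA·CA·CA·AA·CA
    A ↦ CA
    B ↦ BC
    C ↦ AA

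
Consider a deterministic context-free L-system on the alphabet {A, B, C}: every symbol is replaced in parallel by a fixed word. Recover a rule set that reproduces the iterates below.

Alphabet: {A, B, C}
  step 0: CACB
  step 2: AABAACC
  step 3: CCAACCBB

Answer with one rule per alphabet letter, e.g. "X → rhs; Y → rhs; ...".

A->C, B->AA, C->B

  step 2 ⇒ step 3: AABAACC ⇒ C·C·AA·C·C·B·B
    A ↦ C
    B ↦ AA
    C ↦ B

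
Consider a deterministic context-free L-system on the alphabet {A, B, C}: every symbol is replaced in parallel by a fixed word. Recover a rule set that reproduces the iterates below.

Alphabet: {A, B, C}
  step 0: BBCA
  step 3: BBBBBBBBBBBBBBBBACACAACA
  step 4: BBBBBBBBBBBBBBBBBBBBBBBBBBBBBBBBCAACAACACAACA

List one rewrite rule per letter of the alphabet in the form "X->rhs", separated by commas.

  step 3 ⇒ step 4: BBBBBBBBBBBBBBBBACACAACA ⇒ BB·BB·BB·BB·BB·BB·BB·BB·BB·BB·BB·BB·BB·BB·BB·BB·CA·A·CA·A·CA·CA·A·CA
    A ↦ CA
    B ↦ BB
    C ↦ A

A->CA, B->BB, C->A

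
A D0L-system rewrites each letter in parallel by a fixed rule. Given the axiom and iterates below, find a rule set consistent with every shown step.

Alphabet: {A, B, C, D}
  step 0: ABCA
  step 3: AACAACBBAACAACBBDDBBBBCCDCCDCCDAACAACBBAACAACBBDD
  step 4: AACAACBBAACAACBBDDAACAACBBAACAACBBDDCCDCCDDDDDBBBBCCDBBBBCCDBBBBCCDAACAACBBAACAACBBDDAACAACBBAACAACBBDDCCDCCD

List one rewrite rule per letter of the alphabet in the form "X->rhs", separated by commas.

A->AAC, B->D, C->BB, D->CCD

  step 3 ⇒ step 4: AACAACBBAACAACBBDDBBBBCCDCCDCCDAACAACBBAACAACBBDD ⇒ AAC·AAC·BB·AAC·AAC·BB·D·D·AAC·AAC·BB·AAC·AAC·BB·D·D·CCD·CCD·D·D·D·D·BB·BB·CCD·BB·BB·CCD·BB·BB·CCD·AAC·AAC·BB·AAC·AAC·BB·D·D·AAC·AAC·BB·AAC·AAC·BB·D·D·CCD·CCD
    A ↦ AAC
    B ↦ D
    C ↦ BB
    D ↦ CCD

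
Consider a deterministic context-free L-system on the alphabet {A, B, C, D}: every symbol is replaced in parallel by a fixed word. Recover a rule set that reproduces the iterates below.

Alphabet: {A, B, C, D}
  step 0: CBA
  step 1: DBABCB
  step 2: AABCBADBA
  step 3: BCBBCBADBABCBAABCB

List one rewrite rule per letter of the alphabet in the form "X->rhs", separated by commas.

A->BCB, B->A, C->DB, D->A

  step 2 ⇒ step 3: AABCBADBA ⇒ BCB·BCB·A·DB·A·BCB·A·A·BCB
    A ↦ BCB
    B ↦ A
    C ↦ DB
    D ↦ A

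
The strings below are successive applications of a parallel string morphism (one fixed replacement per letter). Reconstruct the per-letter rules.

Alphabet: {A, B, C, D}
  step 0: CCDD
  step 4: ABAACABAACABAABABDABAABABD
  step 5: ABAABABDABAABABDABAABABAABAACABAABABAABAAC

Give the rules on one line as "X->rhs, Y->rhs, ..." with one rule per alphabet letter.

A->AB, B->A, C->D, D->AC

  step 4 ⇒ step 5: ABAACABAACABAABABDABAABABD ⇒ AB·A·AB·AB·D·AB·A·AB·AB·D·AB·A·AB·AB·A·AB·A·AC·AB·A·AB·AB·A·AB·A·AC
    A ↦ AB
    B ↦ A
    C ↦ D
    D ↦ AC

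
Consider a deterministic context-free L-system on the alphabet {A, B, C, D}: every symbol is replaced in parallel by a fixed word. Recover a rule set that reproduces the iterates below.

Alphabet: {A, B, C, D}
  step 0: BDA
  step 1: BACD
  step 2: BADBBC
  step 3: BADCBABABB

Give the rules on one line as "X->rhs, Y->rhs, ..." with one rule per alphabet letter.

A->D, B->BA, C->BB, D->C

  step 2 ⇒ step 3: BADBBC ⇒ BA·D·C·BA·BA·BB
    A ↦ D
    B ↦ BA
    C ↦ BB
    D ↦ C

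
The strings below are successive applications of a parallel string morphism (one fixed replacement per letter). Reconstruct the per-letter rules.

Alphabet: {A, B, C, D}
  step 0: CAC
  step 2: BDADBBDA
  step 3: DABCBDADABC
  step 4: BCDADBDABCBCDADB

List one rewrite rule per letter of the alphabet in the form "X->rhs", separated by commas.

A->C, B->DA, C->DB, D->B

  step 3 ⇒ step 4: DABCBDADABC ⇒ B·C·DA·DB·DA·B·C·B·C·DA·DB
    A ↦ C
    B ↦ DA
    C ↦ DB
    D ↦ B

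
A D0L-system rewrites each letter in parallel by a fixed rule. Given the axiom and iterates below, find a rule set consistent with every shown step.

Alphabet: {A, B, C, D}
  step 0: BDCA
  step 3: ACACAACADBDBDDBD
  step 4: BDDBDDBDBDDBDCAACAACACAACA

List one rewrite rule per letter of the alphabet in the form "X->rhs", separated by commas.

  step 3 ⇒ step 4: ACACAACADBDBDDBD ⇒ BD·D·BD·D·BD·BD·D·BD·CA·A·CA·A·CA·CA·A·CA
    A ↦ BD
    B ↦ A
    C ↦ D
    D ↦ CA

A->BD, B->A, C->D, D->CA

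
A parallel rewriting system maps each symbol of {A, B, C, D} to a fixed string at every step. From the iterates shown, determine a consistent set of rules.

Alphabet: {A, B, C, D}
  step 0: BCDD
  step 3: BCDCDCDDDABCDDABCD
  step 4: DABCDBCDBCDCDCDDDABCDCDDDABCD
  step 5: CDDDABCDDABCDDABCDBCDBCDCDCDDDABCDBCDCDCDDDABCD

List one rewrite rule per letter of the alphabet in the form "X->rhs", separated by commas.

A->D, B->DA, C->B, D->CD

  step 4 ⇒ step 5: DABCDBCDBCDCDCDDDABCDCDDDABCD ⇒ CD·D·DA·B·CD·DA·B·CD·DA·B·CD·B·CD·B·CD·CD·CD·D·DA·B·CD·B·CD·CD·CD·D·DA·B·CD
    A ↦ D
    B ↦ DA
    C ↦ B
    D ↦ CD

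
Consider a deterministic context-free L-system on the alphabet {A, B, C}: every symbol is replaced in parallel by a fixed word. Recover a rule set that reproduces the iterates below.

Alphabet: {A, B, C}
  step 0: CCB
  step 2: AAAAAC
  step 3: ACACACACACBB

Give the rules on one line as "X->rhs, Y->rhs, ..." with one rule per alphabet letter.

A->AC, B->A, C->BB

  step 2 ⇒ step 3: AAAAAC ⇒ AC·AC·AC·AC·AC·BB
    A ↦ AC
    C ↦ BB
    B ↦ A  (constrained at step 0)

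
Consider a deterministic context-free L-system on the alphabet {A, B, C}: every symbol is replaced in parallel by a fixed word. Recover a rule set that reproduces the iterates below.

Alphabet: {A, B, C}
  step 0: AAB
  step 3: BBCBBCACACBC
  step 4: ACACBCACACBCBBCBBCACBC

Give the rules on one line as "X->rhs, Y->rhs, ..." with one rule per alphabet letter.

A->B, B->AC, C->BC

  step 3 ⇒ step 4: BBCBBCACACBC ⇒ AC·AC·BC·AC·AC·BC·B·BC·B·BC·AC·BC
    A ↦ B
    B ↦ AC
    C ↦ BC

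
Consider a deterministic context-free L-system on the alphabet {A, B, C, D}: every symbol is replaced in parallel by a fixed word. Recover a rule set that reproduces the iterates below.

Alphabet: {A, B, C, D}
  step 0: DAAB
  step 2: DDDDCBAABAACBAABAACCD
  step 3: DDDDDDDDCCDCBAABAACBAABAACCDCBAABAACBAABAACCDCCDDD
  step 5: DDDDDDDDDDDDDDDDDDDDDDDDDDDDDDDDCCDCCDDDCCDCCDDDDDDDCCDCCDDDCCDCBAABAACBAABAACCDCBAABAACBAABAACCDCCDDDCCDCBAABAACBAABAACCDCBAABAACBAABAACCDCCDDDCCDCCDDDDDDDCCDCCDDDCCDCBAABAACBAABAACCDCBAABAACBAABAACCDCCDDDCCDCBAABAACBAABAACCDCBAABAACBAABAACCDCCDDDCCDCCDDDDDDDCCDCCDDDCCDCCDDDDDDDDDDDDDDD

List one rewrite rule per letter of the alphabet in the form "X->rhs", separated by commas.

  step 2 ⇒ step 3: DDDDCBAABAACBAABAACCD ⇒ DD·DD·DD·DD·CCD·C·BAA·BAA·C·BAA·BAA·CCD·C·BAA·BAA·C·BAA·BAA·CCD·CCD·DD
    A ↦ BAA
    B ↦ C
    C ↦ CCD
    D ↦ DD

A->BAA, B->C, C->CCD, D->DD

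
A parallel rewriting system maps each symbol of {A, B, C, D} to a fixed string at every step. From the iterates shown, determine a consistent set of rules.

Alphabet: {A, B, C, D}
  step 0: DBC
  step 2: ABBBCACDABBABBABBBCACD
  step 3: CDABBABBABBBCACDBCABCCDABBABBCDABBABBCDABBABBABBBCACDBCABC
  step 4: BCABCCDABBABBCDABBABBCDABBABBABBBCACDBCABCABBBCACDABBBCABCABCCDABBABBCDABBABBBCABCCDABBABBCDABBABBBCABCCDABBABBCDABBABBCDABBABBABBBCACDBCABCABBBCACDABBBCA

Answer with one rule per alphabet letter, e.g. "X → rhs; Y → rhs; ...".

  step 3 ⇒ step 4: CDABBABBABBBCACDBCABCCDABBABBCDABBABBCDABBABBABBBCACDBCABC ⇒ BCA·BC·CD·ABB·ABB·CD·ABB·ABB·CD·ABB·ABB·ABB·BCA·CD·BCA·BC·ABB·BCA·CD·ABB·BCA·BCA·BC·CD·ABB·ABB·CD·ABB·ABB·BCA·BC·CD·ABB·ABB·CD·ABB·ABB·BCA·BC·CD·ABB·ABB·CD·ABB·ABB·CD·ABB·ABB·ABB·BCA·CD·BCA·BC·ABB·BCA·CD·ABB·BCA
    A ↦ CD
    B ↦ ABB
    C ↦ BCA
    D ↦ BC

A->CD, B->ABB, C->BCA, D->BC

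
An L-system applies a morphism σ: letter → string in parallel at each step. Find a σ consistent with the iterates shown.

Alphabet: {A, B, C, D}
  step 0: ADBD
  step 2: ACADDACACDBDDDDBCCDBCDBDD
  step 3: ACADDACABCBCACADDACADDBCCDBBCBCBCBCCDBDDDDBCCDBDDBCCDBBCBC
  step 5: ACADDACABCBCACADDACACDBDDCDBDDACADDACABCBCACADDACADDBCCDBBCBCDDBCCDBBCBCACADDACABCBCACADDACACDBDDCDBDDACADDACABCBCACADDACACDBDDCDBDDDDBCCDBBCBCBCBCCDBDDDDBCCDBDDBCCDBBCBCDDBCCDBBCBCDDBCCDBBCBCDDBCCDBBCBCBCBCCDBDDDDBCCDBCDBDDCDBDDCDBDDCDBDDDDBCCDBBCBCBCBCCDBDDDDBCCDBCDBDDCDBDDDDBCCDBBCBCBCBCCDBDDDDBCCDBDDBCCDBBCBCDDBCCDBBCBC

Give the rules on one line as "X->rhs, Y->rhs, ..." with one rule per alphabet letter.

A->ACA, B->CDB, C->DD, D->BC

  step 2 ⇒ step 3: ACADDACACDBDDDDBCCDBCDBDD ⇒ ACA·DD·ACA·BC·BC·ACA·DD·ACA·DD·BC·CDB·BC·BC·BC·BC·CDB·DD·DD·BC·CDB·DD·BC·CDB·BC·BC
    A ↦ ACA
    B ↦ CDB
    C ↦ DD
    D ↦ BC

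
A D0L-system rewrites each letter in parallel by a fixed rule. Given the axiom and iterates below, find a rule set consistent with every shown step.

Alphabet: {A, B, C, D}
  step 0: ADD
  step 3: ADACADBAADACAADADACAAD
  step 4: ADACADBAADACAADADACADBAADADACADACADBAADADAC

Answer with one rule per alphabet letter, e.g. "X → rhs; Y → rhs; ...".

  step 3 ⇒ step 4: ADACADBAADACAADADACAAD ⇒ AD·AC·AD·BA·AD·AC·A·AD·AD·AC·AD·BA·AD·AD·AC·AD·AC·AD·BA·AD·AD·AC
    A ↦ AD
    B ↦ A
    C ↦ BA
    D ↦ AC

A->AD, B->A, C->BA, D->AC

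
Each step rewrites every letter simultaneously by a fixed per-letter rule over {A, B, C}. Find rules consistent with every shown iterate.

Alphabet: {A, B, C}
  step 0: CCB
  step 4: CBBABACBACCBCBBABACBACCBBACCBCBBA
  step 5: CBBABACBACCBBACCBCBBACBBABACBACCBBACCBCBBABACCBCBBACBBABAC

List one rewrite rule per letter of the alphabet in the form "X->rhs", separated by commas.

  step 4 ⇒ step 5: CBBABACBACCBCBBABACBACCBBACCBCBBA ⇒ CB·BA·BA·C·BA·C·CB·BA·C·CB·CB·BA·CB·BA·BA·C·BA·C·CB·BA·C·CB·CB·BA·BA·C·CB·CB·BA·CB·BA·BA·C
    A ↦ C
    B ↦ BA
    C ↦ CB

A->C, B->BA, C->CB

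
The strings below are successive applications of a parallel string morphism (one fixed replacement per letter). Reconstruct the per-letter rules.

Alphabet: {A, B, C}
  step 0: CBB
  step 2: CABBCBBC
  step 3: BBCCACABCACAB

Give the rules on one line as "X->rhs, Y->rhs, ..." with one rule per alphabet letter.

A->BC, B->CA, C->B

  step 2 ⇒ step 3: CABBCBBC ⇒ B·BC·CA·CA·B·CA·CA·B
    A ↦ BC
    B ↦ CA
    C ↦ B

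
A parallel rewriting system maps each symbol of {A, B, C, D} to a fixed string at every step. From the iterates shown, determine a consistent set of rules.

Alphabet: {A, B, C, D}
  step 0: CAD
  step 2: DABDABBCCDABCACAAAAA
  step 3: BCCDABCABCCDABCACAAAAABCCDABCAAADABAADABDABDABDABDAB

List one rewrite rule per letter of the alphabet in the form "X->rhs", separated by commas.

A->DAB, B->CA, C->AA, D->BCC

  step 2 ⇒ step 3: DABDABBCCDABCACAAAAA ⇒ BCC·DAB·CA·BCC·DAB·CA·CA·AA·AA·BCC·DAB·CA·AA·DAB·AA·DAB·DAB·DAB·DAB·DAB
    A ↦ DAB
    B ↦ CA
    C ↦ AA
    D ↦ BCC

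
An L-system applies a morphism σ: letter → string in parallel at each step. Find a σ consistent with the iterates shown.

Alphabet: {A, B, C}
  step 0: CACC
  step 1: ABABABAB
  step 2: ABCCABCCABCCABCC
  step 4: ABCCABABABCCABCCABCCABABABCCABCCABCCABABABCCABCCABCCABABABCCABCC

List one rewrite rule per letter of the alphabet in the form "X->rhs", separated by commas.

  step 1 ⇒ step 2: ABABABAB ⇒ AB·CC·AB·CC·AB·CC·AB·CC
    A ↦ AB
    B ↦ CC
  step 0 ⇒ step 1: CACC ⇒ AB·AB·AB·AB
    C ↦ AB

A->AB, B->CC, C->AB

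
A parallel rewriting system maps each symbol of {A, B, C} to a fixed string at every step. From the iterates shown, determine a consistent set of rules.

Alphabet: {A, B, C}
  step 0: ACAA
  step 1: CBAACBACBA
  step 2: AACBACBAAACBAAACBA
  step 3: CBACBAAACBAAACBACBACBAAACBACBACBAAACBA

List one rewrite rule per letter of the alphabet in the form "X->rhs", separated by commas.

  step 2 ⇒ step 3: AACBACBAAACBAAACBA ⇒ CBA·CBA·A·A·CBA·A·A·CBA·CBA·CBA·A·A·CBA·CBA·CBA·A·A·CBA
    A ↦ CBA
    B ↦ A
    C ↦ A

A->CBA, B->A, C->A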